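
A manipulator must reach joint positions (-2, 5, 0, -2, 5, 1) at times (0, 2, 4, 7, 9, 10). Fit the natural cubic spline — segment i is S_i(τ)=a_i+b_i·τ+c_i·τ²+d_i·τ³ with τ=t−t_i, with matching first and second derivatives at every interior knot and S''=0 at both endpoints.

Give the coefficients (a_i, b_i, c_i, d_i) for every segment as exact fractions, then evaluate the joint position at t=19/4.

Δ: Δ0=7/2, Δ1=-5/2, Δ2=-2/3, Δ3=7/2, Δ4=-4
row 1: diag=8, rhs=-36; c'=1/4, d'=-9/2
row 2: denom=10−2·1/4=19/2; d'=(11−2·-9/2)/(19/2)=40/19
row 3: denom=10−3·6/19=172/19; d'=(25−3·40/19)/(172/19)=355/172
row 4: denom=6−2·19/86=239/43; d'=(-45−2·355/172)/(239/43)=-4225/478
back: M4=-4225/478
back: M3=355/172−19/86·-4225/478=960/239
back: M2=40/19−6/19·960/239=200/239
back: M1=-9/2−1/4·200/239=-2251/478
M: M0=0, M1=-2251/478, M2=200/239, M3=960/239, M4=-4225/478, M5=0
seg 0: a=-2, c=M0/2=0, d=(M1−M0)/(6·2)=-2251/5736, b=Δ0−h0·(2M0+M1)/6=3635/717
seg 1: a=5, c=M1/2=-2251/956, d=(M2−M1)/(6·2)=2651/5736, b=Δ1−h1·(2M1+M2)/6=517/1434
seg 2: a=0, c=M2/2=100/239, d=(M3−M2)/(6·3)=380/2151, b=Δ2−h2·(2M2+M3)/6=-2518/717
seg 3: a=-2, c=M3/2=480/239, d=(M4−M3)/(6·2)=-6145/5736, b=Δ3−h3·(2M3+M4)/6=2702/717
seg 4: a=5, c=M4/2=-4225/956, d=(M5−M4)/(6·1)=4225/2868, b=Δ4−h4·(2M4+M5)/6=-1511/1434
t_q=19/4 → seg 2, τ=3/4; S=0+-2518/717·τ+100/239·τ²+380/2151·τ³=-8887/3824

  seg 0: a=-2 b=3635/717 c=0 d=-2251/5736
  seg 1: a=5 b=517/1434 c=-2251/956 d=2651/5736
  seg 2: a=0 b=-2518/717 c=100/239 d=380/2151
  seg 3: a=-2 b=2702/717 c=480/239 d=-6145/5736
  seg 4: a=5 b=-1511/1434 c=-4225/956 d=4225/2868
S(19/4) = -8887/3824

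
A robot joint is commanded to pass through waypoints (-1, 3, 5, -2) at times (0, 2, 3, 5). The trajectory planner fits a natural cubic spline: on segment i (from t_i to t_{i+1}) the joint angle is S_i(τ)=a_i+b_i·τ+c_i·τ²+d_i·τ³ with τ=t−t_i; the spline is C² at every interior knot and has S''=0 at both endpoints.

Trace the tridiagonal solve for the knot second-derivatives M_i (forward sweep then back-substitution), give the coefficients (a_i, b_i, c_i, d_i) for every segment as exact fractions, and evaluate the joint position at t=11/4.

  seg 0: a=-1 b=59/35 c=0 d=11/140
  seg 1: a=3 b=92/35 c=33/70 d=-11/10
  seg 2: a=5 b=19/70 c=-99/35 d=33/70
S(11/4) = 21381/4480

Δ: Δ0=2, Δ1=2, Δ2=-7/2
row 1: diag=6, rhs=0; c'=1/6, d'=0
row 2: denom=6−1·1/6=35/6; d'=(-33−1·0)/(35/6)=-198/35
back: M2=-198/35
back: M1=0−1/6·-198/35=33/35
M: M0=0, M1=33/35, M2=-198/35, M3=0
seg 0: a=-1, c=M0/2=0, d=(M1−M0)/(6·2)=11/140, b=Δ0−h0·(2M0+M1)/6=59/35
seg 1: a=3, c=M1/2=33/70, d=(M2−M1)/(6·1)=-11/10, b=Δ1−h1·(2M1+M2)/6=92/35
seg 2: a=5, c=M2/2=-99/35, d=(M3−M2)/(6·2)=33/70, b=Δ2−h2·(2M2+M3)/6=19/70
t_q=11/4 → seg 1, τ=3/4; S=3+92/35·τ+33/70·τ²+-11/10·τ³=21381/4480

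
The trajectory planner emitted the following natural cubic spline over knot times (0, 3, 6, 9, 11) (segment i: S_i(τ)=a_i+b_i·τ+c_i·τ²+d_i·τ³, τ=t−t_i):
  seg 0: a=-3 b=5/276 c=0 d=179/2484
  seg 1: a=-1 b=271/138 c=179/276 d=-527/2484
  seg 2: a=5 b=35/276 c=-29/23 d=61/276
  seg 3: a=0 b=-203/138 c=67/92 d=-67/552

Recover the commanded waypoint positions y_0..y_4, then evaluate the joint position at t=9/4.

y_0=-3 y_1=-1 y_2=5 y_3=0 y_4=-1
S(9/4) = -12591/5888

y_0 = S_0(0) = a_0 = -3
y_1 = S_1(0) = a_1 = -1
y_2 = S_2(0) = a_2 = 5
y_3 = S_3(0) = a_3 = 0
y_4 = S_3(2) = -1
t_q=9/4 is in segment 0 (τ=9/4); S_0(τ)=-12591/5888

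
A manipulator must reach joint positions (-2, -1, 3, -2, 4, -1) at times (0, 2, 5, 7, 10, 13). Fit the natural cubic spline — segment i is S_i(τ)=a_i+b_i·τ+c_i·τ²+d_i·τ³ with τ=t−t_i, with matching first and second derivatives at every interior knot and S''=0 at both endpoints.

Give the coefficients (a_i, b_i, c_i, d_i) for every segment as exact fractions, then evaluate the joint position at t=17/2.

  seg 0: a=-2 b=-65/2138 c=0 d=567/4276
  seg 1: a=-1 b=3337/2138 c=1701/2138 d=-8384/28863
  seg 2: a=3 b=-3225/2138 c=-11665/6414 d=8485/12828
  seg 3: a=-2 b=-5425/6414 c=6895/3207 d=-23117/57726
  seg 4: a=4 b=3982/3207 c=-3109/2138 d=3109/19242
S(17/2) = 3715/17104

Δ: Δ0=1/2, Δ1=4/3, Δ2=-5/2, Δ3=2, Δ4=-5/3
row 1: diag=10, rhs=5; c'=3/10, d'=1/2
row 2: denom=10−3·3/10=91/10; d'=(-23−3·1/2)/(91/10)=-35/13
row 3: denom=10−2·20/91=870/91; d'=(27−2·-35/13)/(870/91)=2947/870
row 4: denom=12−3·91/290=3207/290; d'=(-22−3·2947/870)/(3207/290)=-3109/1069
back: M4=-3109/1069
back: M3=2947/870−91/290·-3109/1069=13790/3207
back: M2=-35/13−20/91·13790/3207=-11665/3207
back: M1=1/2−3/10·-11665/3207=1701/1069
M: M0=0, M1=1701/1069, M2=-11665/3207, M3=13790/3207, M4=-3109/1069, M5=0
seg 0: a=-2, c=M0/2=0, d=(M1−M0)/(6·2)=567/4276, b=Δ0−h0·(2M0+M1)/6=-65/2138
seg 1: a=-1, c=M1/2=1701/2138, d=(M2−M1)/(6·3)=-8384/28863, b=Δ1−h1·(2M1+M2)/6=3337/2138
seg 2: a=3, c=M2/2=-11665/6414, d=(M3−M2)/(6·2)=8485/12828, b=Δ2−h2·(2M2+M3)/6=-3225/2138
seg 3: a=-2, c=M3/2=6895/3207, d=(M4−M3)/(6·3)=-23117/57726, b=Δ3−h3·(2M3+M4)/6=-5425/6414
seg 4: a=4, c=M4/2=-3109/2138, d=(M5−M4)/(6·3)=3109/19242, b=Δ4−h4·(2M4+M5)/6=3982/3207
t_q=17/2 → seg 3, τ=3/2; S=-2+-5425/6414·τ+6895/3207·τ²+-23117/57726·τ³=3715/17104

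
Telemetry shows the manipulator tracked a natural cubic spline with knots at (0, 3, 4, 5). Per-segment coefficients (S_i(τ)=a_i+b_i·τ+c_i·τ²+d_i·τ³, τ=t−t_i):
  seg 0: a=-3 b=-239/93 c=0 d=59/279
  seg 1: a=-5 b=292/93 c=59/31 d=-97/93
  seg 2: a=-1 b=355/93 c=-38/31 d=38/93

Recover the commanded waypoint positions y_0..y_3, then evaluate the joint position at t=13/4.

y_0=-3 y_1=-5 y_2=-1 y_3=2
S(13/4) = -8159/1984

y_0 = S_0(0) = a_0 = -3
y_1 = S_1(0) = a_1 = -5
y_2 = S_2(0) = a_2 = -1
y_3 = S_2(1) = 2
t_q=13/4 is in segment 1 (τ=1/4); S_1(τ)=-8159/1984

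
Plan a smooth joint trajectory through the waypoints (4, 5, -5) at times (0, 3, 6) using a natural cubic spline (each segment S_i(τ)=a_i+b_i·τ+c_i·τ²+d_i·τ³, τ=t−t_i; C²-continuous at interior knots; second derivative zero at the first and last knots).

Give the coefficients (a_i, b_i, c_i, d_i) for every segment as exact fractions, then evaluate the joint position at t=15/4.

  seg 0: a=4 b=5/4 c=0 d=-11/108
  seg 1: a=5 b=-3/2 c=-11/12 d=11/108
S(15/4) = 871/256

Δ: Δ0=1/3, Δ1=-10/3
row 1: diag=12, rhs=-22; c'=1/4, d'=-11/6
back: M1=-11/6
M: M0=0, M1=-11/6, M2=0
seg 0: a=4, c=M0/2=0, d=(M1−M0)/(6·3)=-11/108, b=Δ0−h0·(2M0+M1)/6=5/4
seg 1: a=5, c=M1/2=-11/12, d=(M2−M1)/(6·3)=11/108, b=Δ1−h1·(2M1+M2)/6=-3/2
t_q=15/4 → seg 1, τ=3/4; S=5+-3/2·τ+-11/12·τ²+11/108·τ³=871/256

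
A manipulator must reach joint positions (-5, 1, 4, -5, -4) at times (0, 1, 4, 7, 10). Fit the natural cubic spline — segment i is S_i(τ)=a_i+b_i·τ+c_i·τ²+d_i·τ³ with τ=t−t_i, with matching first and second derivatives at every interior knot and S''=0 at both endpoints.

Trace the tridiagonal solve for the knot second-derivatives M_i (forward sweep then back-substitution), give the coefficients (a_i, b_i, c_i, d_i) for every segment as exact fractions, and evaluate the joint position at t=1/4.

  seg 0: a=-5 b=2111/324 c=0 d=-167/324
  seg 1: a=1 b=805/162 c=-167/108 d=217/2916
  seg 2: a=4 b=-745/324 c=-71/81 d=625/2916
  seg 3: a=-5 b=-287/162 c=341/324 d=-341/2916
S(1/4) = -23357/6912

Δ: Δ0=6, Δ1=1, Δ2=-3, Δ3=1/3
row 1: diag=8, rhs=-30; c'=3/8, d'=-15/4
row 2: denom=12−3·3/8=87/8; d'=(-24−3·-15/4)/(87/8)=-34/29
row 3: denom=12−3·8/29=324/29; d'=(20−3·-34/29)/(324/29)=341/162
back: M3=341/162
back: M2=-34/29−8/29·341/162=-142/81
back: M1=-15/4−3/8·-142/81=-167/54
M: M0=0, M1=-167/54, M2=-142/81, M3=341/162, M4=0
seg 0: a=-5, c=M0/2=0, d=(M1−M0)/(6·1)=-167/324, b=Δ0−h0·(2M0+M1)/6=2111/324
seg 1: a=1, c=M1/2=-167/108, d=(M2−M1)/(6·3)=217/2916, b=Δ1−h1·(2M1+M2)/6=805/162
seg 2: a=4, c=M2/2=-71/81, d=(M3−M2)/(6·3)=625/2916, b=Δ2−h2·(2M2+M3)/6=-745/324
seg 3: a=-5, c=M3/2=341/324, d=(M4−M3)/(6·3)=-341/2916, b=Δ3−h3·(2M3+M4)/6=-287/162
t_q=1/4 → seg 0, τ=1/4; S=-5+2111/324·τ+0·τ²+-167/324·τ³=-23357/6912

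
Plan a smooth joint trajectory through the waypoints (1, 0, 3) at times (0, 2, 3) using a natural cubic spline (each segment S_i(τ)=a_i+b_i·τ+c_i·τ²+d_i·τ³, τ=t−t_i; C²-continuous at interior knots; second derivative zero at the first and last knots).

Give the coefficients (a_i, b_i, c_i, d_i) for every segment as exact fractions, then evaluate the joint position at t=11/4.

  seg 0: a=1 b=-5/3 c=0 d=7/24
  seg 1: a=0 b=11/6 c=7/4 d=-7/12
S(11/4) = 541/256

Δ: Δ0=-1/2, Δ1=3
row 1: diag=6, rhs=21; c'=1/6, d'=7/2
back: M1=7/2
M: M0=0, M1=7/2, M2=0
seg 0: a=1, c=M0/2=0, d=(M1−M0)/(6·2)=7/24, b=Δ0−h0·(2M0+M1)/6=-5/3
seg 1: a=0, c=M1/2=7/4, d=(M2−M1)/(6·1)=-7/12, b=Δ1−h1·(2M1+M2)/6=11/6
t_q=11/4 → seg 1, τ=3/4; S=0+11/6·τ+7/4·τ²+-7/12·τ³=541/256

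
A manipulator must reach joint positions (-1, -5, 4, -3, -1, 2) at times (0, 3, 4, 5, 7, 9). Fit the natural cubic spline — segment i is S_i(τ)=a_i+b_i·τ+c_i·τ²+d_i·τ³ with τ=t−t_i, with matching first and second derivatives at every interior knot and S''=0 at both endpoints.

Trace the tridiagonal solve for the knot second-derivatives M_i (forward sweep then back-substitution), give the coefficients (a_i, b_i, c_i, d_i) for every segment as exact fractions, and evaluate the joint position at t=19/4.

  seg 0: a=-1 b=-27727/3900 c=0 d=2503/3900
  seg 1: a=-5 b=19927/1950 c=7509/1300 d=-27281/3900
  seg 2: a=4 b=613/780 c=-4943/325 d=2227/300
  seg 3: a=-3 b=-14357/1950 c=9179/1300 d=-1123/780
  seg 4: a=-1 b=7027/1950 c=-2051/1300 d=2051/7800
S(19/4) = -69393/83200

Δ: Δ0=-4/3, Δ1=9, Δ2=-7, Δ3=1, Δ4=3/2
row 1: diag=8, rhs=62; c'=1/8, d'=31/4
row 2: denom=4−1·1/8=31/8; d'=(-96−1·31/4)/(31/8)=-830/31
row 3: denom=6−1·8/31=178/31; d'=(48−1·-830/31)/(178/31)=1159/89
row 4: denom=8−2·31/89=650/89; d'=(3−2·1159/89)/(650/89)=-2051/650
back: M4=-2051/650
back: M3=1159/89−31/89·-2051/650=9179/650
back: M2=-830/31−8/31·9179/650=-9886/325
back: M1=31/4−1/8·-9886/325=7509/650
M: M0=0, M1=7509/650, M2=-9886/325, M3=9179/650, M4=-2051/650, M5=0
seg 0: a=-1, c=M0/2=0, d=(M1−M0)/(6·3)=2503/3900, b=Δ0−h0·(2M0+M1)/6=-27727/3900
seg 1: a=-5, c=M1/2=7509/1300, d=(M2−M1)/(6·1)=-27281/3900, b=Δ1−h1·(2M1+M2)/6=19927/1950
seg 2: a=4, c=M2/2=-4943/325, d=(M3−M2)/(6·1)=2227/300, b=Δ2−h2·(2M2+M3)/6=613/780
seg 3: a=-3, c=M3/2=9179/1300, d=(M4−M3)/(6·2)=-1123/780, b=Δ3−h3·(2M3+M4)/6=-14357/1950
seg 4: a=-1, c=M4/2=-2051/1300, d=(M5−M4)/(6·2)=2051/7800, b=Δ4−h4·(2M4+M5)/6=7027/1950
t_q=19/4 → seg 2, τ=3/4; S=4+613/780·τ+-4943/325·τ²+2227/300·τ³=-69393/83200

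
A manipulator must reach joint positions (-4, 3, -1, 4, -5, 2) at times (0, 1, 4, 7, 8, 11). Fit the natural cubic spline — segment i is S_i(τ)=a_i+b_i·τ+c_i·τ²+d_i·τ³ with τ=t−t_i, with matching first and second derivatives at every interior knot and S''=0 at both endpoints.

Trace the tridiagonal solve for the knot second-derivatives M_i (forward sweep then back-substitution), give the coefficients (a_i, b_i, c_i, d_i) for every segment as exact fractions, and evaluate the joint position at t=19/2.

Δ: Δ0=7, Δ1=-4/3, Δ2=5/3, Δ3=-9, Δ4=7/3
row 1: diag=8, rhs=-50; c'=3/8, d'=-25/4
row 2: denom=12−3·3/8=87/8; d'=(18−3·-25/4)/(87/8)=98/29
row 3: denom=8−3·8/29=208/29; d'=(-64−3·98/29)/(208/29)=-1075/104
row 4: denom=8−1·29/208=1635/208; d'=(68−1·-1075/104)/(1635/208)=16294/1635
back: M4=16294/1635
back: M3=-1075/104−29/208·16294/1635=-19172/1635
back: M2=98/29−8/29·-19172/1635=10814/1635
back: M1=-25/4−3/8·10814/1635=-4758/545
M: M0=0, M1=-4758/545, M2=10814/1635, M3=-19172/1635, M4=16294/1635, M5=0
seg 0: a=-4, c=M0/2=0, d=(M1−M0)/(6·1)=-793/545, b=Δ0−h0·(2M0+M1)/6=4608/545
seg 1: a=3, c=M1/2=-2379/545, d=(M2−M1)/(6·3)=12544/14715, b=Δ1−h1·(2M1+M2)/6=2229/545
seg 2: a=-1, c=M2/2=5407/1635, d=(M3−M2)/(6·3)=-14993/14715, b=Δ2−h2·(2M2+M3)/6=499/545
seg 3: a=4, c=M3/2=-9586/1635, d=(M4−M3)/(6·1)=5911/1635, b=Δ3−h3·(2M3+M4)/6=-736/109
seg 4: a=-5, c=M4/2=8147/1635, d=(M5−M4)/(6·3)=-8147/14715, b=Δ4−h4·(2M4+M5)/6=-12479/1635
t_q=19/2 → seg 4, τ=3/2; S=-5+-12479/1635·τ+8147/1635·τ²+-8147/14715·τ³=-30981/4360

  seg 0: a=-4 b=4608/545 c=0 d=-793/545
  seg 1: a=3 b=2229/545 c=-2379/545 d=12544/14715
  seg 2: a=-1 b=499/545 c=5407/1635 d=-14993/14715
  seg 3: a=4 b=-736/109 c=-9586/1635 d=5911/1635
  seg 4: a=-5 b=-12479/1635 c=8147/1635 d=-8147/14715
S(19/2) = -30981/4360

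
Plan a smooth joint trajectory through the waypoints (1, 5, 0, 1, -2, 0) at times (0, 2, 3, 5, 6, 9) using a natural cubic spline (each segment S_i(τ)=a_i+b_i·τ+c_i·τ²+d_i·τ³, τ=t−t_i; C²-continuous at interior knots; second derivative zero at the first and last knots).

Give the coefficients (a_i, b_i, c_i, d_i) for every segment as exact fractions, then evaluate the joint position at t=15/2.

Δ: Δ0=2, Δ1=-5, Δ2=1/2, Δ3=-3, Δ4=2/3
row 1: diag=6, rhs=-42; c'=1/6, d'=-7
row 2: denom=6−1·1/6=35/6; d'=(33−1·-7)/(35/6)=48/7
row 3: denom=6−2·12/35=186/35; d'=(-21−2·48/7)/(186/35)=-405/62
row 4: denom=8−1·35/186=1453/186; d'=(22−1·-405/62)/(1453/186)=5307/1453
back: M4=5307/1453
back: M3=-405/62−35/186·5307/1453=-10490/1453
back: M2=48/7−12/35·-10490/1453=13560/1453
back: M1=-7−1/6·13560/1453=-12431/1453
M: M0=0, M1=-12431/1453, M2=13560/1453, M3=-10490/1453, M4=5307/1453, M5=0
seg 0: a=1, c=M0/2=0, d=(M1−M0)/(6·2)=-12431/17436, b=Δ0−h0·(2M0+M1)/6=21149/4359
seg 1: a=5, c=M1/2=-12431/2906, d=(M2−M1)/(6·1)=25991/8718, b=Δ1−h1·(2M1+M2)/6=-16144/4359
seg 2: a=0, c=M2/2=6780/1453, d=(M3−M2)/(6·2)=-12025/8718, b=Δ2−h2·(2M2+M3)/6=-28901/8718
seg 3: a=1, c=M3/2=-5245/1453, d=(M4−M3)/(6·1)=15797/8718, b=Δ3−h3·(2M3+M4)/6=-10481/8718
seg 4: a=-2, c=M4/2=5307/2906, d=(M5−M4)/(6·3)=-1769/8718, b=Δ4−h4·(2M4+M5)/6=-13015/4359
t_q=15/2 → seg 4, τ=3/2; S=-2+-13015/4359·τ+5307/2906·τ²+-1769/8718·τ³=-71011/23248

  seg 0: a=1 b=21149/4359 c=0 d=-12431/17436
  seg 1: a=5 b=-16144/4359 c=-12431/2906 d=25991/8718
  seg 2: a=0 b=-28901/8718 c=6780/1453 d=-12025/8718
  seg 3: a=1 b=-10481/8718 c=-5245/1453 d=15797/8718
  seg 4: a=-2 b=-13015/4359 c=5307/2906 d=-1769/8718
S(15/2) = -71011/23248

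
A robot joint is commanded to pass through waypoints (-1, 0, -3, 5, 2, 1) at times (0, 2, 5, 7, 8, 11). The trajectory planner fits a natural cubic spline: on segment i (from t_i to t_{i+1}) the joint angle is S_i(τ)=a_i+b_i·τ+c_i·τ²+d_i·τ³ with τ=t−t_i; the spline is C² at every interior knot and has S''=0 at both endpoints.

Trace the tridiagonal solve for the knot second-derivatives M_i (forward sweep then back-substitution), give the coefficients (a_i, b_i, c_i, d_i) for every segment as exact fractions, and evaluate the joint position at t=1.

  seg 0: a=-1 b=10813/7914 c=0 d=-857/3957
  seg 1: a=0 b=-9755/7914 c=-1714/1319 d=32693/71226
  seg 2: a=-3 b=13310/3957 c=22409/7914 d=-19891/15828
  seg 3: a=5 b=-515/1319 c=-18632/3957 d=8306/3957
  seg 4: a=2 b=-13891/3957 c=6286/3957 d=-6286/35613
S(1) = 395/2638

Δ: Δ0=1/2, Δ1=-1, Δ2=4, Δ3=-3, Δ4=-1/3
row 1: diag=10, rhs=-9; c'=3/10, d'=-9/10
row 2: denom=10−3·3/10=91/10; d'=(30−3·-9/10)/(91/10)=327/91
row 3: denom=6−2·20/91=506/91; d'=(-42−2·327/91)/(506/91)=-2238/253
row 4: denom=8−1·91/506=3957/506; d'=(16−1·-2238/253)/(3957/506)=12572/3957
back: M4=12572/3957
back: M3=-2238/253−91/506·12572/3957=-37264/3957
back: M2=327/91−20/91·-37264/3957=22409/3957
back: M1=-9/10−3/10·22409/3957=-3428/1319
M: M0=0, M1=-3428/1319, M2=22409/3957, M3=-37264/3957, M4=12572/3957, M5=0
seg 0: a=-1, c=M0/2=0, d=(M1−M0)/(6·2)=-857/3957, b=Δ0−h0·(2M0+M1)/6=10813/7914
seg 1: a=0, c=M1/2=-1714/1319, d=(M2−M1)/(6·3)=32693/71226, b=Δ1−h1·(2M1+M2)/6=-9755/7914
seg 2: a=-3, c=M2/2=22409/7914, d=(M3−M2)/(6·2)=-19891/15828, b=Δ2−h2·(2M2+M3)/6=13310/3957
seg 3: a=5, c=M3/2=-18632/3957, d=(M4−M3)/(6·1)=8306/3957, b=Δ3−h3·(2M3+M4)/6=-515/1319
seg 4: a=2, c=M4/2=6286/3957, d=(M5−M4)/(6·3)=-6286/35613, b=Δ4−h4·(2M4+M5)/6=-13891/3957
t_q=1 → seg 0, τ=1; S=-1+10813/7914·τ+0·τ²+-857/3957·τ³=395/2638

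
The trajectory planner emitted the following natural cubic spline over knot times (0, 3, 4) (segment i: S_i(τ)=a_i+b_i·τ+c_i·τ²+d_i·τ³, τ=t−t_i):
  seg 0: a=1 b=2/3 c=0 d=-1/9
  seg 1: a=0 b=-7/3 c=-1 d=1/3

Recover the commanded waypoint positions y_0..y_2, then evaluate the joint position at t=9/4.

y_0 = S_0(0) = a_0 = 1
y_1 = S_1(0) = a_1 = 0
y_2 = S_1(1) = -3
t_q=9/4 is in segment 0 (τ=9/4); S_0(τ)=79/64

y_0=1 y_1=0 y_2=-3
S(9/4) = 79/64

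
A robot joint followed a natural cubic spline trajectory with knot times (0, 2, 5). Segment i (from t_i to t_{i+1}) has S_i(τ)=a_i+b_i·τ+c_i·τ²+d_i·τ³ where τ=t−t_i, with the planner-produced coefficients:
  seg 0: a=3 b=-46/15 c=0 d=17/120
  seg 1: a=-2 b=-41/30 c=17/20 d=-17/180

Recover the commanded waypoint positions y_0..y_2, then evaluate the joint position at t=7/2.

y_0=3 y_1=-2 y_2=-1
S(7/2) = -393/160

y_0 = S_0(0) = a_0 = 3
y_1 = S_1(0) = a_1 = -2
y_2 = S_1(3) = -1
t_q=7/2 is in segment 1 (τ=3/2); S_1(τ)=-393/160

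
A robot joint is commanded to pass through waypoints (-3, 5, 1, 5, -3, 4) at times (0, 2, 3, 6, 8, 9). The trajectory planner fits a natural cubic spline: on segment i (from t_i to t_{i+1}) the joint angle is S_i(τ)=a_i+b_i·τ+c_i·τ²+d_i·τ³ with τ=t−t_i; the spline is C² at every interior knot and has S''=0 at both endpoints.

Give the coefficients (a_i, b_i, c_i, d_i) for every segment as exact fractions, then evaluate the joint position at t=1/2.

  seg 0: a=-3 b=12343/1731 c=0 d=-5419/6924
  seg 1: a=5 b=-3914/1731 c=-5419/1154 d=10237/3462
  seg 2: a=1 b=-9631/3462 c=2409/577 d=-3235/3462
  seg 3: a=5 b=-5126/1731 c=-4887/1154 d=12863/6924
  seg 4: a=-3 b=4141/1731 c=3988/577 d=-3988/1731
S(1/2) = 8631/18464

Δ: Δ0=4, Δ1=-4, Δ2=4/3, Δ3=-4, Δ4=7
row 1: diag=6, rhs=-48; c'=1/6, d'=-8
row 2: denom=8−1·1/6=47/6; d'=(32−1·-8)/(47/6)=240/47
row 3: denom=10−3·18/47=416/47; d'=(-32−3·240/47)/(416/47)=-139/26
row 4: denom=6−2·47/208=577/104; d'=(66−2·-139/26)/(577/104)=7976/577
back: M4=7976/577
back: M3=-139/26−47/208·7976/577=-4887/577
back: M2=240/47−18/47·-4887/577=4818/577
back: M1=-8−1/6·4818/577=-5419/577
M: M0=0, M1=-5419/577, M2=4818/577, M3=-4887/577, M4=7976/577, M5=0
seg 0: a=-3, c=M0/2=0, d=(M1−M0)/(6·2)=-5419/6924, b=Δ0−h0·(2M0+M1)/6=12343/1731
seg 1: a=5, c=M1/2=-5419/1154, d=(M2−M1)/(6·1)=10237/3462, b=Δ1−h1·(2M1+M2)/6=-3914/1731
seg 2: a=1, c=M2/2=2409/577, d=(M3−M2)/(6·3)=-3235/3462, b=Δ2−h2·(2M2+M3)/6=-9631/3462
seg 3: a=5, c=M3/2=-4887/1154, d=(M4−M3)/(6·2)=12863/6924, b=Δ3−h3·(2M3+M4)/6=-5126/1731
seg 4: a=-3, c=M4/2=3988/577, d=(M5−M4)/(6·1)=-3988/1731, b=Δ4−h4·(2M4+M5)/6=4141/1731
t_q=1/2 → seg 0, τ=1/2; S=-3+12343/1731·τ+0·τ²+-5419/6924·τ³=8631/18464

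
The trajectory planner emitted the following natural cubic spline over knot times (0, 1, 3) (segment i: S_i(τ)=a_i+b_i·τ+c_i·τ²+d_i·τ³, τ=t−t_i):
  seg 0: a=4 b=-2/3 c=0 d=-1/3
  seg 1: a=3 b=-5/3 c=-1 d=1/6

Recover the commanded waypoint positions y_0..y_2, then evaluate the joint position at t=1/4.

y_0 = S_0(0) = a_0 = 4
y_1 = S_1(0) = a_1 = 3
y_2 = S_1(2) = -3
t_q=1/4 is in segment 0 (τ=1/4); S_0(τ)=245/64

y_0=4 y_1=3 y_2=-3
S(1/4) = 245/64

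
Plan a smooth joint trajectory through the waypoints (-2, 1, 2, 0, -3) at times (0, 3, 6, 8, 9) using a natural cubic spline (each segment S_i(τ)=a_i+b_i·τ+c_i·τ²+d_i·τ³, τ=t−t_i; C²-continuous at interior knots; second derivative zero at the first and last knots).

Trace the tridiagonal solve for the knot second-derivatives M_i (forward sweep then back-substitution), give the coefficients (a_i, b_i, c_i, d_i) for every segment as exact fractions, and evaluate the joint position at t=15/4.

Δ: Δ0=1, Δ1=1/3, Δ2=-1, Δ3=-3
row 1: diag=12, rhs=-4; c'=1/4, d'=-1/3
row 2: denom=10−3·1/4=37/4; d'=(-8−3·-1/3)/(37/4)=-28/37
row 3: denom=6−2·8/37=206/37; d'=(-12−2·-28/37)/(206/37)=-194/103
back: M3=-194/103
back: M2=-28/37−8/37·-194/103=-36/103
back: M1=-1/3−1/4·-36/103=-76/309
M: M0=0, M1=-76/309, M2=-36/103, M3=-194/103, M4=0
seg 0: a=-2, c=M0/2=0, d=(M1−M0)/(6·3)=-38/2781, b=Δ0−h0·(2M0+M1)/6=347/309
seg 1: a=1, c=M1/2=-38/309, d=(M2−M1)/(6·3)=-16/2781, b=Δ1−h1·(2M1+M2)/6=233/309
seg 2: a=2, c=M2/2=-18/103, d=(M3−M2)/(6·2)=-79/618, b=Δ2−h2·(2M2+M3)/6=-43/309
seg 3: a=0, c=M3/2=-97/103, d=(M4−M3)/(6·1)=97/309, b=Δ3−h3·(2M3+M4)/6=-733/309
t_q=15/4 → seg 1, τ=3/4; S=1+233/309·τ+-38/309·τ²+-16/2781·τ³=1231/824

  seg 0: a=-2 b=347/309 c=0 d=-38/2781
  seg 1: a=1 b=233/309 c=-38/309 d=-16/2781
  seg 2: a=2 b=-43/309 c=-18/103 d=-79/618
  seg 3: a=0 b=-733/309 c=-97/103 d=97/309
S(15/4) = 1231/824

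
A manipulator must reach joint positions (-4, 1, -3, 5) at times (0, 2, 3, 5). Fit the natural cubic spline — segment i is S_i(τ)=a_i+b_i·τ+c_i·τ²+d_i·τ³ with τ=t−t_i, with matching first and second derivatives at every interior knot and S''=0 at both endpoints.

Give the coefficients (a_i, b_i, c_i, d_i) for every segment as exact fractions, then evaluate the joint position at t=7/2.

Δ: Δ0=5/2, Δ1=-4, Δ2=4
row 1: diag=6, rhs=-39; c'=1/6, d'=-13/2
row 2: denom=6−1·1/6=35/6; d'=(48−1·-13/2)/(35/6)=327/35
back: M2=327/35
back: M1=-13/2−1/6·327/35=-282/35
M: M0=0, M1=-282/35, M2=327/35, M3=0
seg 0: a=-4, c=M0/2=0, d=(M1−M0)/(6·2)=-47/70, b=Δ0−h0·(2M0+M1)/6=363/70
seg 1: a=1, c=M1/2=-141/35, d=(M2−M1)/(6·1)=29/10, b=Δ1−h1·(2M1+M2)/6=-201/70
seg 2: a=-3, c=M2/2=327/70, d=(M3−M2)/(6·2)=-109/140, b=Δ2−h2·(2M2+M3)/6=-78/35
t_q=7/2 → seg 2, τ=1/2; S=-3+-78/35·τ+327/70·τ²+-109/140·τ³=-487/160

  seg 0: a=-4 b=363/70 c=0 d=-47/70
  seg 1: a=1 b=-201/70 c=-141/35 d=29/10
  seg 2: a=-3 b=-78/35 c=327/70 d=-109/140
S(7/2) = -487/160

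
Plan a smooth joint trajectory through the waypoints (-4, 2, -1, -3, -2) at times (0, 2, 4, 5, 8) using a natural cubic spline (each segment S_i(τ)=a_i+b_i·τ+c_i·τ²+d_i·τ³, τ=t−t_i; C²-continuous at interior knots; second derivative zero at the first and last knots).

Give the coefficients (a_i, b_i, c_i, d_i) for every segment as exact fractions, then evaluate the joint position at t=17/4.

  seg 0: a=-4 b=4289/1032 c=0 d=-1193/4128
  seg 1: a=2 b=355/516 c=-1193/688 d=1321/4128
  seg 2: a=-1 b=-2485/1032 c=8/43 d=229/1032
  seg 3: a=-3 b=-707/516 c=293/344 d=-293/3096
S(17/4) = -34937/22016

Δ: Δ0=3, Δ1=-3/2, Δ2=-2, Δ3=1/3
row 1: diag=8, rhs=-27; c'=1/4, d'=-27/8
row 2: denom=6−2·1/4=11/2; d'=(-3−2·-27/8)/(11/2)=15/22
row 3: denom=8−1·2/11=86/11; d'=(14−1·15/22)/(86/11)=293/172
back: M3=293/172
back: M2=15/22−2/11·293/172=16/43
back: M1=-27/8−1/4·16/43=-1193/344
M: M0=0, M1=-1193/344, M2=16/43, M3=293/172, M4=0
seg 0: a=-4, c=M0/2=0, d=(M1−M0)/(6·2)=-1193/4128, b=Δ0−h0·(2M0+M1)/6=4289/1032
seg 1: a=2, c=M1/2=-1193/688, d=(M2−M1)/(6·2)=1321/4128, b=Δ1−h1·(2M1+M2)/6=355/516
seg 2: a=-1, c=M2/2=8/43, d=(M3−M2)/(6·1)=229/1032, b=Δ2−h2·(2M2+M3)/6=-2485/1032
seg 3: a=-3, c=M3/2=293/344, d=(M4−M3)/(6·3)=-293/3096, b=Δ3−h3·(2M3+M4)/6=-707/516
t_q=17/4 → seg 2, τ=1/4; S=-1+-2485/1032·τ+8/43·τ²+229/1032·τ³=-34937/22016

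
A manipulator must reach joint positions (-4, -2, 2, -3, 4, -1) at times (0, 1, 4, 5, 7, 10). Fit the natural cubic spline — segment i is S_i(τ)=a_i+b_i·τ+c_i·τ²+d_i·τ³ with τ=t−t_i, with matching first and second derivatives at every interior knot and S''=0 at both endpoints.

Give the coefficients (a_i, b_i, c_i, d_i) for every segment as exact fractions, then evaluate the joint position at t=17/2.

Δ: Δ0=2, Δ1=4/3, Δ2=-5, Δ3=7/2, Δ4=-5/3
row 1: diag=8, rhs=-4; c'=3/8, d'=-1/2
row 2: denom=8−3·3/8=55/8; d'=(-38−3·-1/2)/(55/8)=-292/55
row 3: denom=6−1·8/55=322/55; d'=(51−1·-292/55)/(322/55)=3097/322
row 4: denom=10−2·55/161=1500/161; d'=(-31−2·3097/322)/(1500/161)=-674/125
back: M4=-674/125
back: M3=3097/322−55/161·-674/125=573/50
back: M2=-292/55−8/55·573/50=-872/125
back: M1=-1/2−3/8·-872/125=529/250
M: M0=0, M1=529/250, M2=-872/125, M3=573/50, M4=-674/125, M5=0
seg 0: a=-4, c=M0/2=0, d=(M1−M0)/(6·1)=529/1500, b=Δ0−h0·(2M0+M1)/6=2471/1500
seg 1: a=-2, c=M1/2=529/500, d=(M2−M1)/(6·3)=-2273/4500, b=Δ1−h1·(2M1+M2)/6=2029/750
seg 2: a=2, c=M2/2=-436/125, d=(M3−M2)/(6·1)=4609/1500, b=Δ2−h2·(2M2+M3)/6=-6877/1500
seg 3: a=-3, c=M3/2=573/100, d=(M4−M3)/(6·2)=-4213/3000, b=Δ3−h3·(2M3+M4)/6=-1757/750
seg 4: a=4, c=M4/2=-337/125, d=(M5−M4)/(6·3)=337/1125, b=Δ4−h4·(2M4+M5)/6=1397/375
t_q=17/2 → seg 4, τ=3/2; S=4+1397/375·τ+-337/125·τ²+337/1125·τ³=4533/1000

  seg 0: a=-4 b=2471/1500 c=0 d=529/1500
  seg 1: a=-2 b=2029/750 c=529/500 d=-2273/4500
  seg 2: a=2 b=-6877/1500 c=-436/125 d=4609/1500
  seg 3: a=-3 b=-1757/750 c=573/100 d=-4213/3000
  seg 4: a=4 b=1397/375 c=-337/125 d=337/1125
S(17/2) = 4533/1000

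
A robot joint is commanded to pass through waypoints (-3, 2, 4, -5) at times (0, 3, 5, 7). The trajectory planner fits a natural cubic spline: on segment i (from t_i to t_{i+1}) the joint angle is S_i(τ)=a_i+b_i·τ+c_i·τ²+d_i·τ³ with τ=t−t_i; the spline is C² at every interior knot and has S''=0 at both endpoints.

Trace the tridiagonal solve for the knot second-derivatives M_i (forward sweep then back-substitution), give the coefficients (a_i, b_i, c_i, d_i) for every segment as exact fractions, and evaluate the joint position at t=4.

Δ: Δ0=5/3, Δ1=1, Δ2=-9/2
row 1: diag=10, rhs=-4; c'=1/5, d'=-2/5
row 2: denom=8−2·1/5=38/5; d'=(-33−2·-2/5)/(38/5)=-161/38
back: M2=-161/38
back: M1=-2/5−1/5·-161/38=17/38
M: M0=0, M1=17/38, M2=-161/38, M3=0
seg 0: a=-3, c=M0/2=0, d=(M1−M0)/(6·3)=17/684, b=Δ0−h0·(2M0+M1)/6=329/228
seg 1: a=2, c=M1/2=17/76, d=(M2−M1)/(6·2)=-89/228, b=Δ1−h1·(2M1+M2)/6=241/114
seg 2: a=4, c=M2/2=-161/76, d=(M3−M2)/(6·2)=161/456, b=Δ2−h2·(2M2+M3)/6=-191/114
t_q=4 → seg 1, τ=1; S=2+241/114·τ+17/76·τ²+-89/228·τ³=75/19

  seg 0: a=-3 b=329/228 c=0 d=17/684
  seg 1: a=2 b=241/114 c=17/76 d=-89/228
  seg 2: a=4 b=-191/114 c=-161/76 d=161/456
S(4) = 75/19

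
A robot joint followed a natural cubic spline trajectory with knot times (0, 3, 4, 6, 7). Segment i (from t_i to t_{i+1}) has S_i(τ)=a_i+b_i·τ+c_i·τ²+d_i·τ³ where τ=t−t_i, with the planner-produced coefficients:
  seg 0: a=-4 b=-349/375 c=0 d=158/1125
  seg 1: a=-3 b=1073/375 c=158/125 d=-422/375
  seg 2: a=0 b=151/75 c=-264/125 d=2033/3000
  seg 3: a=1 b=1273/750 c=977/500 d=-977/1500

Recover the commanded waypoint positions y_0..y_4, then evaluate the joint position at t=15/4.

y_0=-4 y_1=-3 y_2=0 y_3=1 y_4=4
S(15/4) = -2471/4000

y_0 = S_0(0) = a_0 = -4
y_1 = S_1(0) = a_1 = -3
y_2 = S_2(0) = a_2 = 0
y_3 = S_3(0) = a_3 = 1
y_4 = S_3(1) = 4
t_q=15/4 is in segment 1 (τ=3/4); S_1(τ)=-2471/4000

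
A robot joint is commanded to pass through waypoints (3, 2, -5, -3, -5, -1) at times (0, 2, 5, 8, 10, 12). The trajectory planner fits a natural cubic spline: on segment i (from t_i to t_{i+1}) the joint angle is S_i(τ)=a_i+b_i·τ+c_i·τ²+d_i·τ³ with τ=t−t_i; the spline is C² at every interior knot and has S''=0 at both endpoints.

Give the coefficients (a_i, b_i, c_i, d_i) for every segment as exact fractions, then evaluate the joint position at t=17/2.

  seg 0: a=3 b=469/3858 c=0 d=-1199/7716
  seg 1: a=2 b=-6725/3858 c=-1199/1286 d=473/1929
  seg 2: a=-5 b=-2765/3858 c=1639/1286 d=-523/1929
  seg 3: a=-3 b=-1505/3858 c=-1499/1286 d=6641/15432
  seg 4: a=-5 b=215/1929 c=3643/2572 d=-3643/15432
S(17/2) = -141261/41152

Δ: Δ0=-1/2, Δ1=-7/3, Δ2=2/3, Δ3=-1, Δ4=2
row 1: diag=10, rhs=-11; c'=3/10, d'=-11/10
row 2: denom=12−3·3/10=111/10; d'=(18−3·-11/10)/(111/10)=71/37
row 3: denom=10−3·10/37=340/37; d'=(-10−3·71/37)/(340/37)=-583/340
row 4: denom=8−2·37/170=643/85; d'=(18−2·-583/340)/(643/85)=3643/1286
back: M4=3643/1286
back: M3=-583/340−37/170·3643/1286=-1499/643
back: M2=71/37−10/37·-1499/643=1639/643
back: M1=-11/10−3/10·1639/643=-1199/643
M: M0=0, M1=-1199/643, M2=1639/643, M3=-1499/643, M4=3643/1286, M5=0
seg 0: a=3, c=M0/2=0, d=(M1−M0)/(6·2)=-1199/7716, b=Δ0−h0·(2M0+M1)/6=469/3858
seg 1: a=2, c=M1/2=-1199/1286, d=(M2−M1)/(6·3)=473/1929, b=Δ1−h1·(2M1+M2)/6=-6725/3858
seg 2: a=-5, c=M2/2=1639/1286, d=(M3−M2)/(6·3)=-523/1929, b=Δ2−h2·(2M2+M3)/6=-2765/3858
seg 3: a=-3, c=M3/2=-1499/1286, d=(M4−M3)/(6·2)=6641/15432, b=Δ3−h3·(2M3+M4)/6=-1505/3858
seg 4: a=-5, c=M4/2=3643/2572, d=(M5−M4)/(6·2)=-3643/15432, b=Δ4−h4·(2M4+M5)/6=215/1929
t_q=17/2 → seg 3, τ=1/2; S=-3+-1505/3858·τ+-1499/1286·τ²+6641/15432·τ³=-141261/41152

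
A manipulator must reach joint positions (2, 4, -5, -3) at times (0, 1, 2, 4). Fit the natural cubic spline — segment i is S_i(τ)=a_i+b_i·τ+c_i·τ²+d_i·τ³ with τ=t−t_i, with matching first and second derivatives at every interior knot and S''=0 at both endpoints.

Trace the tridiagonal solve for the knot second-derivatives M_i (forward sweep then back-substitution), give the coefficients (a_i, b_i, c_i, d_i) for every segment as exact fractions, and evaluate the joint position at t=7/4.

Δ: Δ0=2, Δ1=-9, Δ2=1
row 1: diag=4, rhs=-66; c'=1/4, d'=-33/2
row 2: denom=6−1·1/4=23/4; d'=(60−1·-33/2)/(23/4)=306/23
back: M2=306/23
back: M1=-33/2−1/4·306/23=-456/23
M: M0=0, M1=-456/23, M2=306/23, M3=0
seg 0: a=2, c=M0/2=0, d=(M1−M0)/(6·1)=-76/23, b=Δ0−h0·(2M0+M1)/6=122/23
seg 1: a=4, c=M1/2=-228/23, d=(M2−M1)/(6·1)=127/23, b=Δ1−h1·(2M1+M2)/6=-106/23
seg 2: a=-5, c=M2/2=153/23, d=(M3−M2)/(6·2)=-51/46, b=Δ2−h2·(2M2+M3)/6=-181/23
t_q=7/4 → seg 1, τ=3/4; S=4+-106/23·τ+-228/23·τ²+127/23·τ³=-173/64

  seg 0: a=2 b=122/23 c=0 d=-76/23
  seg 1: a=4 b=-106/23 c=-228/23 d=127/23
  seg 2: a=-5 b=-181/23 c=153/23 d=-51/46
S(7/4) = -173/64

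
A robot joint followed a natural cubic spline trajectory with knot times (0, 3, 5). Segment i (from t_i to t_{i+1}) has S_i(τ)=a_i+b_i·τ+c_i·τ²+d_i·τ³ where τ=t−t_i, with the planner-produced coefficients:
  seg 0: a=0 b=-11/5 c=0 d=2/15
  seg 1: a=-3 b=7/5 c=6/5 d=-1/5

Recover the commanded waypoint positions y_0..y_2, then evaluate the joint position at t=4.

y_0=0 y_1=-3 y_2=3
S(4) = -3/5

y_0 = S_0(0) = a_0 = 0
y_1 = S_1(0) = a_1 = -3
y_2 = S_1(2) = 3
t_q=4 is in segment 1 (τ=1); S_1(τ)=-3/5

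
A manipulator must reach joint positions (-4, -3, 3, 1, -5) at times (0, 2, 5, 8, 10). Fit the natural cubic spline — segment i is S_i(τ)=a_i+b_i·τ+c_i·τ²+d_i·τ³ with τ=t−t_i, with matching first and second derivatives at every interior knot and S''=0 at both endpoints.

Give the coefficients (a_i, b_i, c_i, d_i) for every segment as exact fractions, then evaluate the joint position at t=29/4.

  seg 0: a=-4 b=59/1020 c=0 d=451/4080
  seg 1: a=-3 b=353/255 c=451/680 d=-2803/18360
  seg 2: a=3 b=149/120 c=-145/204 d=457/18360
  seg 3: a=1 b=-1199/510 c=-331/680 d=331/4080
S(29/4) = 107883/43520

Δ: Δ0=1/2, Δ1=2, Δ2=-2/3, Δ3=-3
row 1: diag=10, rhs=9; c'=3/10, d'=9/10
row 2: denom=12−3·3/10=111/10; d'=(-16−3·9/10)/(111/10)=-187/111
row 3: denom=10−3·10/37=340/37; d'=(-14−3·-187/111)/(340/37)=-331/340
back: M3=-331/340
back: M2=-187/111−10/37·-331/340=-145/102
back: M1=9/10−3/10·-145/102=451/340
M: M0=0, M1=451/340, M2=-145/102, M3=-331/340, M4=0
seg 0: a=-4, c=M0/2=0, d=(M1−M0)/(6·2)=451/4080, b=Δ0−h0·(2M0+M1)/6=59/1020
seg 1: a=-3, c=M1/2=451/680, d=(M2−M1)/(6·3)=-2803/18360, b=Δ1−h1·(2M1+M2)/6=353/255
seg 2: a=3, c=M2/2=-145/204, d=(M3−M2)/(6·3)=457/18360, b=Δ2−h2·(2M2+M3)/6=149/120
seg 3: a=1, c=M3/2=-331/680, d=(M4−M3)/(6·2)=331/4080, b=Δ3−h3·(2M3+M4)/6=-1199/510
t_q=29/4 → seg 2, τ=9/4; S=3+149/120·τ+-145/204·τ²+457/18360·τ³=107883/43520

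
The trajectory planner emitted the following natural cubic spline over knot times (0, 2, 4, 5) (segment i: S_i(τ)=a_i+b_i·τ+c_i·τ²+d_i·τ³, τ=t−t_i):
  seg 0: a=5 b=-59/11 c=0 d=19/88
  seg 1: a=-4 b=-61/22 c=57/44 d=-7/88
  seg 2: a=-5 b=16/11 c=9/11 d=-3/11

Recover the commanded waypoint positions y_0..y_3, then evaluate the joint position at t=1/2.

y_0=5 y_1=-4 y_2=-5 y_3=-3
S(1/2) = 1651/704

y_0 = S_0(0) = a_0 = 5
y_1 = S_1(0) = a_1 = -4
y_2 = S_2(0) = a_2 = -5
y_3 = S_2(1) = -3
t_q=1/2 is in segment 0 (τ=1/2); S_0(τ)=1651/704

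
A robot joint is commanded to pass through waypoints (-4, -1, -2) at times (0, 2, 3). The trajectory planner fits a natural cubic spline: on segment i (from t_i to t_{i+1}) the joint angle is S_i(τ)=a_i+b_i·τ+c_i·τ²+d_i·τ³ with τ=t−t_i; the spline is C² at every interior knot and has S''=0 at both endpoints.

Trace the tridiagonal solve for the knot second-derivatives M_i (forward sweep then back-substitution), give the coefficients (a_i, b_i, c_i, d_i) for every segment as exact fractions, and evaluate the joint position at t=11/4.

  seg 0: a=-4 b=7/3 c=0 d=-5/24
  seg 1: a=-1 b=-1/6 c=-5/4 d=5/12
S(11/4) = -423/256

Δ: Δ0=3/2, Δ1=-1
row 1: diag=6, rhs=-15; c'=1/6, d'=-5/2
back: M1=-5/2
M: M0=0, M1=-5/2, M2=0
seg 0: a=-4, c=M0/2=0, d=(M1−M0)/(6·2)=-5/24, b=Δ0−h0·(2M0+M1)/6=7/3
seg 1: a=-1, c=M1/2=-5/4, d=(M2−M1)/(6·1)=5/12, b=Δ1−h1·(2M1+M2)/6=-1/6
t_q=11/4 → seg 1, τ=3/4; S=-1+-1/6·τ+-5/4·τ²+5/12·τ³=-423/256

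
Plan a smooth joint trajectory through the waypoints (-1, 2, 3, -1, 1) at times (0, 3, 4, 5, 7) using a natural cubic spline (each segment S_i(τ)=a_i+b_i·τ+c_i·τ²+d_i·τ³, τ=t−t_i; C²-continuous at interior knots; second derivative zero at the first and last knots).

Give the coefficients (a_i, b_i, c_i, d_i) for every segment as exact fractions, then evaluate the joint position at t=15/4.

  seg 0: a=-1 b=73/178 c=0 d=35/534
  seg 1: a=2 b=194/89 c=105/178 d=-315/178
  seg 2: a=3 b=-347/178 c=-420/89 d=475/178
  seg 3: a=-1 b=-301/89 c=585/178 d=-195/356
S(15/4) = 36683/11392

Δ: Δ0=1, Δ1=1, Δ2=-4, Δ3=1
row 1: diag=8, rhs=0; c'=1/8, d'=0
row 2: denom=4−1·1/8=31/8; d'=(-30−1·0)/(31/8)=-240/31
row 3: denom=6−1·8/31=178/31; d'=(30−1·-240/31)/(178/31)=585/89
back: M3=585/89
back: M2=-240/31−8/31·585/89=-840/89
back: M1=0−1/8·-840/89=105/89
M: M0=0, M1=105/89, M2=-840/89, M3=585/89, M4=0
seg 0: a=-1, c=M0/2=0, d=(M1−M0)/(6·3)=35/534, b=Δ0−h0·(2M0+M1)/6=73/178
seg 1: a=2, c=M1/2=105/178, d=(M2−M1)/(6·1)=-315/178, b=Δ1−h1·(2M1+M2)/6=194/89
seg 2: a=3, c=M2/2=-420/89, d=(M3−M2)/(6·1)=475/178, b=Δ2−h2·(2M2+M3)/6=-347/178
seg 3: a=-1, c=M3/2=585/178, d=(M4−M3)/(6·2)=-195/356, b=Δ3−h3·(2M3+M4)/6=-301/89
t_q=15/4 → seg 1, τ=3/4; S=2+194/89·τ+105/178·τ²+-315/178·τ³=36683/11392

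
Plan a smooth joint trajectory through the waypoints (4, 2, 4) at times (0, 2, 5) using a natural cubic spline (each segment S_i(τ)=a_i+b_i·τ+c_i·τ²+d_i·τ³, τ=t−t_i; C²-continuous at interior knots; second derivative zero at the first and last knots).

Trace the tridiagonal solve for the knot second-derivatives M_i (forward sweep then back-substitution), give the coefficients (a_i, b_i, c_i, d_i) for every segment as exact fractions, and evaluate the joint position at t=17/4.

  seg 0: a=4 b=-4/3 c=0 d=1/12
  seg 1: a=2 b=-1/3 c=1/2 d=-1/18
S(17/4) = 403/128

Δ: Δ0=-1, Δ1=2/3
row 1: diag=10, rhs=10; c'=3/10, d'=1
back: M1=1
M: M0=0, M1=1, M2=0
seg 0: a=4, c=M0/2=0, d=(M1−M0)/(6·2)=1/12, b=Δ0−h0·(2M0+M1)/6=-4/3
seg 1: a=2, c=M1/2=1/2, d=(M2−M1)/(6·3)=-1/18, b=Δ1−h1·(2M1+M2)/6=-1/3
t_q=17/4 → seg 1, τ=9/4; S=2+-1/3·τ+1/2·τ²+-1/18·τ³=403/128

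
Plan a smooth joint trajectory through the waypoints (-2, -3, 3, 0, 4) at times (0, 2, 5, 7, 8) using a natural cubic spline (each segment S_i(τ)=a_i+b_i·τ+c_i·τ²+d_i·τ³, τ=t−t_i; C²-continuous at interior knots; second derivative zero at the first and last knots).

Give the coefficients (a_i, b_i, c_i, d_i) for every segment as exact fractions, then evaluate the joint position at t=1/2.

Δ: Δ0=-1/2, Δ1=2, Δ2=-3/2, Δ3=4
row 1: diag=10, rhs=15; c'=3/10, d'=3/2
row 2: denom=10−3·3/10=91/10; d'=(-21−3·3/2)/(91/10)=-255/91
row 3: denom=6−2·20/91=506/91; d'=(33−2·-255/91)/(506/91)=3513/506
back: M3=3513/506
back: M2=-255/91−20/91·3513/506=-1095/253
back: M1=3/2−3/10·-1095/253=708/253
M: M0=0, M1=708/253, M2=-1095/253, M3=3513/506, M4=0
seg 0: a=-2, c=M0/2=0, d=(M1−M0)/(6·2)=59/253, b=Δ0−h0·(2M0+M1)/6=-725/506
seg 1: a=-3, c=M1/2=354/253, d=(M2−M1)/(6·3)=-601/1518, b=Δ1−h1·(2M1+M2)/6=691/506
seg 2: a=3, c=M2/2=-1095/506, d=(M3−M2)/(6·2)=1901/2024, b=Δ2−h2·(2M2+M3)/6=-235/253
seg 3: a=0, c=M3/2=3513/1012, d=(M4−M3)/(6·1)=-1171/1012, b=Δ3−h3·(2M3+M4)/6=853/506
t_q=1/2 → seg 0, τ=1/2; S=-2+-725/506·τ+0·τ²+59/253·τ³=-5439/2024

  seg 0: a=-2 b=-725/506 c=0 d=59/253
  seg 1: a=-3 b=691/506 c=354/253 d=-601/1518
  seg 2: a=3 b=-235/253 c=-1095/506 d=1901/2024
  seg 3: a=0 b=853/506 c=3513/1012 d=-1171/1012
S(1/2) = -5439/2024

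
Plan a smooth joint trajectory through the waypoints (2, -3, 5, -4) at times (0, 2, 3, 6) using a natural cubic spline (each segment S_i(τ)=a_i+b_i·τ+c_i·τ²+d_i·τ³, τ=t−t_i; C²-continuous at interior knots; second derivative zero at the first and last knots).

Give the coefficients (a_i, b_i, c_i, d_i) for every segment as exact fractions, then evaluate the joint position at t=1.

Δ: Δ0=-5/2, Δ1=8, Δ2=-3
row 1: diag=6, rhs=63; c'=1/6, d'=21/2
row 2: denom=8−1·1/6=47/6; d'=(-66−1·21/2)/(47/6)=-459/47
back: M2=-459/47
back: M1=21/2−1/6·-459/47=570/47
M: M0=0, M1=570/47, M2=-459/47, M3=0
seg 0: a=2, c=M0/2=0, d=(M1−M0)/(6·2)=95/94, b=Δ0−h0·(2M0+M1)/6=-615/94
seg 1: a=-3, c=M1/2=285/47, d=(M2−M1)/(6·1)=-343/94, b=Δ1−h1·(2M1+M2)/6=525/94
seg 2: a=5, c=M2/2=-459/94, d=(M3−M2)/(6·3)=51/94, b=Δ2−h2·(2M2+M3)/6=318/47
t_q=1 → seg 0, τ=1; S=2+-615/94·τ+0·τ²+95/94·τ³=-166/47

  seg 0: a=2 b=-615/94 c=0 d=95/94
  seg 1: a=-3 b=525/94 c=285/47 d=-343/94
  seg 2: a=5 b=318/47 c=-459/94 d=51/94
S(1) = -166/47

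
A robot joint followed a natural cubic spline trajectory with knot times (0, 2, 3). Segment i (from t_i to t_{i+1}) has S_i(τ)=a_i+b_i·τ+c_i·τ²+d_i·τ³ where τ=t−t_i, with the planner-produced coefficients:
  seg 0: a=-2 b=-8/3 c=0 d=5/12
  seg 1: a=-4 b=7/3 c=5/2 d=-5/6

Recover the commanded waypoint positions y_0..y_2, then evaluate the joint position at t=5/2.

y_0 = S_0(0) = a_0 = -2
y_1 = S_1(0) = a_1 = -4
y_2 = S_1(1) = 0
t_q=5/2 is in segment 1 (τ=1/2); S_1(τ)=-37/16

y_0=-2 y_1=-4 y_2=0
S(5/2) = -37/16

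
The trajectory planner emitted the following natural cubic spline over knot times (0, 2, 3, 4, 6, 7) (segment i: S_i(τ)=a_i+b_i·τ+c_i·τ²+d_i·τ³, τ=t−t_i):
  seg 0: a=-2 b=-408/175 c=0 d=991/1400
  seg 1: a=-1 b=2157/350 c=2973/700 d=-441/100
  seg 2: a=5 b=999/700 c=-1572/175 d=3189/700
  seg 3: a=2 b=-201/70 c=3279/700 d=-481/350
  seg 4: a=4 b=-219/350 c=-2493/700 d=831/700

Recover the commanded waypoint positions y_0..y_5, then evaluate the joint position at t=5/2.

y_0=-2 y_1=-1 y_2=5 y_3=2 y_4=4 y_5=1
S(5/2) = 2903/1120

y_0 = S_0(0) = a_0 = -2
y_1 = S_1(0) = a_1 = -1
y_2 = S_2(0) = a_2 = 5
y_3 = S_3(0) = a_3 = 2
y_4 = S_4(0) = a_4 = 4
y_5 = S_4(1) = 1
t_q=5/2 is in segment 1 (τ=1/2); S_1(τ)=2903/1120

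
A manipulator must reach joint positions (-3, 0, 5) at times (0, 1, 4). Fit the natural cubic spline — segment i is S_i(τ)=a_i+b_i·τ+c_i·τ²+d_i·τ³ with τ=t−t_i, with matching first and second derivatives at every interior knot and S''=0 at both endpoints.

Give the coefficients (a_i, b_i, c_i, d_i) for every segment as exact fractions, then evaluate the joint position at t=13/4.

  seg 0: a=-3 b=19/6 c=0 d=-1/6
  seg 1: a=0 b=8/3 c=-1/2 d=1/18
S(13/4) = 525/128

Δ: Δ0=3, Δ1=5/3
row 1: diag=8, rhs=-8; c'=3/8, d'=-1
back: M1=-1
M: M0=0, M1=-1, M2=0
seg 0: a=-3, c=M0/2=0, d=(M1−M0)/(6·1)=-1/6, b=Δ0−h0·(2M0+M1)/6=19/6
seg 1: a=0, c=M1/2=-1/2, d=(M2−M1)/(6·3)=1/18, b=Δ1−h1·(2M1+M2)/6=8/3
t_q=13/4 → seg 1, τ=9/4; S=0+8/3·τ+-1/2·τ²+1/18·τ³=525/128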